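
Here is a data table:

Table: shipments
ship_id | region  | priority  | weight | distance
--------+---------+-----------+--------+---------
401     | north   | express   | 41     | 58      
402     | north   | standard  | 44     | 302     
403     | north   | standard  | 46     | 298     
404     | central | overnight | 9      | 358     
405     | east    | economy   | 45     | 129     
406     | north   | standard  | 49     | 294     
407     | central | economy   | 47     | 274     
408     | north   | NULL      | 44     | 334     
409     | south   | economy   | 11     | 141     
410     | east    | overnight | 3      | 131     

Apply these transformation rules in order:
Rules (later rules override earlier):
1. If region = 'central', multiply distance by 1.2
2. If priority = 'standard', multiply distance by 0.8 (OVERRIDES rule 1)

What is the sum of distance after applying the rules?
2266.6

Step 1: Rule 2 takes priority for records with priority = 'standard'
  - 3 records: 894 × 0.8 = 715.2
Step 2: Rule 1 applies to remaining records with region = 'central'
  - 2 records: 632 × 1.2 = 758.4
Step 3: Other records unchanged: 793
Step 4: Final sum = 715.2 + 758.4 + 793 = 2266.6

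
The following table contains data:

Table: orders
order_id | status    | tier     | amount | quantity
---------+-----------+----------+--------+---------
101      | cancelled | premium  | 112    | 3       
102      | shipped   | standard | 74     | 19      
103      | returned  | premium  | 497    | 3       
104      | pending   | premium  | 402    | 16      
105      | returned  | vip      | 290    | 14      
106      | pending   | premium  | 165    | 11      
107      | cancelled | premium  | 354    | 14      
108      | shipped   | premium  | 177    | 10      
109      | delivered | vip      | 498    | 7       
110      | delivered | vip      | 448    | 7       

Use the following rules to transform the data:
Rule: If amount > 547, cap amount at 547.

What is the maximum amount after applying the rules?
498

Step 1: Original maximum amount = 498
Step 2: Check cap of 547 against maximum
Step 3: No records exceed the cap (max 498 <= cap 547), so no capping applies
Step 4: Maximum after transformation = 498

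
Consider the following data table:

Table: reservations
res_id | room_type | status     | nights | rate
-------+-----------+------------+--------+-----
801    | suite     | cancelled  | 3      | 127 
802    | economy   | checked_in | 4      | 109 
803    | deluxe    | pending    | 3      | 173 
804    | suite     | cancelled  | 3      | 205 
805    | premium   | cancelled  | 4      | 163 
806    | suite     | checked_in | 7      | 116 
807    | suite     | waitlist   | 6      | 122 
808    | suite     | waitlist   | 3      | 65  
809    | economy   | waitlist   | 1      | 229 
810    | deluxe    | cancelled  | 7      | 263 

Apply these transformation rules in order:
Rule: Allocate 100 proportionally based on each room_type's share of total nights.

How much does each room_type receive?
deluxe: 24.39, economy: 12.2, premium: 9.76, suite: 53.66

Step 1: Calculate total nights = 41
Step 2: Calculate each room_type's proportion:
  deluxe: 10/41 = 24.39% → 24.39
  economy: 5/41 = 12.20% → 12.2
  premium: 4/41 = 9.76% → 9.76
  suite: 22/41 = 53.66% → 53.66
Step 3: Verify: sum of allocations ≈ 100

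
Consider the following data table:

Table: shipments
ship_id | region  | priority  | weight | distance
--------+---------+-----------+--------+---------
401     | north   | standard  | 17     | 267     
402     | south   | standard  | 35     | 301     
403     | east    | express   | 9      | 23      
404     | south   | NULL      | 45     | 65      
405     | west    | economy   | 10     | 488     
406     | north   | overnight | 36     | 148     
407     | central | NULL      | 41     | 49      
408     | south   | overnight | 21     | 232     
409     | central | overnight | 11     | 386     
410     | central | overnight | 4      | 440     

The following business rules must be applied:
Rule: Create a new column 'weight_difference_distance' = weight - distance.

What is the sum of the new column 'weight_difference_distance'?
-2170

Step 1: For each record, compute weight - distance
Example calculations:
  17 - 267 = -250
  35 - 301 = -266
  9 - 23 = -14
  ...
Step 2: Sum all derived values
Step 3: Total = -2170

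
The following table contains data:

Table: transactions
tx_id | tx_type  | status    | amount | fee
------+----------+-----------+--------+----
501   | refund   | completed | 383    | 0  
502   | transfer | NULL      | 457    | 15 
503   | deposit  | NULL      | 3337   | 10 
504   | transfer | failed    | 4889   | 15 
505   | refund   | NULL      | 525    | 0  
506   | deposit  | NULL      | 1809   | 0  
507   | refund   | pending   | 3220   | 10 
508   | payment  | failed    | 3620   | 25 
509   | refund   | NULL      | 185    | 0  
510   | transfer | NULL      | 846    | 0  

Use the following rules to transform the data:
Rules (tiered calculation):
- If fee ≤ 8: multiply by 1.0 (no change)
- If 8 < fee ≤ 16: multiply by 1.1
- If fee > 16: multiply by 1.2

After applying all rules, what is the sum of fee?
85.0

Step 1: Tier 1 (fee ≤ 8): 5 records, sum = 0 × 1.0 = 0.0
Step 2: Tier 2 (8 < fee ≤ 16): 4 records, sum = 50 × 1.1 = 55.0
Step 3: Tier 3 (fee > 16): 1 records, sum = 25 × 1.2 = 30.0
Step 4: Final sum = 0.0 + 55.0 + 30.0 = 85.0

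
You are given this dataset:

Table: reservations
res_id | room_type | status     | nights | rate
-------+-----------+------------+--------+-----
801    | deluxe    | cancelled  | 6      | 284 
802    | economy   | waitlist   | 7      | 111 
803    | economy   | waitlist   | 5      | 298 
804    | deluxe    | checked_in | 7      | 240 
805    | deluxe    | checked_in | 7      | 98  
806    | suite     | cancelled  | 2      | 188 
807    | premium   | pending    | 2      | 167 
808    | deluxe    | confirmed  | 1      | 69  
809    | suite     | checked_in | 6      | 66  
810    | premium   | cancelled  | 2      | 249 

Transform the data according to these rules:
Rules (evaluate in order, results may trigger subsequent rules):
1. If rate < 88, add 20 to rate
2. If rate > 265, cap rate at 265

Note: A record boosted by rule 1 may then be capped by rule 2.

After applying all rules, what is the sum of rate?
1758

Step 1: Apply rule 1 to records with rate < 88
  - 2 records get bonus of 20
  - Of these, 0 records then exceed 265 and get capped
Step 2: Apply rule 2 to records with rate > 265
  - 2 records (original) are capped
Step 3: Calculate final sum = 1758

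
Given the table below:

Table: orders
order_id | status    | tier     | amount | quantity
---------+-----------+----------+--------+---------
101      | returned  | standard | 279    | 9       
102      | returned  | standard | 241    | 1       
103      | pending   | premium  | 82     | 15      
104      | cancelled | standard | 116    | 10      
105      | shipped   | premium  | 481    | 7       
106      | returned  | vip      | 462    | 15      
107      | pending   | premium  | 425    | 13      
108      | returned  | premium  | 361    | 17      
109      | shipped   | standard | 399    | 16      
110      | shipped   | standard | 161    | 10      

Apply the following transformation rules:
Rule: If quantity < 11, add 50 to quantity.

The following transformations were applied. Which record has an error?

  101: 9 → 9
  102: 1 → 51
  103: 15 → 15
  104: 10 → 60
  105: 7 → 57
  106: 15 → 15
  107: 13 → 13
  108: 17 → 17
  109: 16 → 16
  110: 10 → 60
Record 101 has an error. The correct transformed value should be 59, not 9.

Step 1: Check each record against the rule
Step 2: Record 101 has quantity = 9
Step 3: Since 9 < 11, the bonus should have been applied
Step 4: Correct value = 59, but claimed value = 9
Conclusion: Record 101 has the error.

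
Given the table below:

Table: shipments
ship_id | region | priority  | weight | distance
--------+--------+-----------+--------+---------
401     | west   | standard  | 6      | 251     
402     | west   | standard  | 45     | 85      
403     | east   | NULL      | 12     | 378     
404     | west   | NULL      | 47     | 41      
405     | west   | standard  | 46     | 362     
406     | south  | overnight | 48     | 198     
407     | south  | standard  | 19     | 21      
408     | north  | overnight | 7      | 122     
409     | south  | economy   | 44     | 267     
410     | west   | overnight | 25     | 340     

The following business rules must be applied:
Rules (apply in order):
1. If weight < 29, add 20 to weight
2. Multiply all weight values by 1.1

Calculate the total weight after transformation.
438.9

Step 1: Apply Rule 1 - Add 20 to records with weight < 29
  - 5 records affected: 69 + (5 × 20) = 169
  - Unaffected records: 230
  - Sum after Rule 1: 399
Step 2: Apply Rule 2 - Multiply all by 1.1
  - 399 × 1.1 = 438.9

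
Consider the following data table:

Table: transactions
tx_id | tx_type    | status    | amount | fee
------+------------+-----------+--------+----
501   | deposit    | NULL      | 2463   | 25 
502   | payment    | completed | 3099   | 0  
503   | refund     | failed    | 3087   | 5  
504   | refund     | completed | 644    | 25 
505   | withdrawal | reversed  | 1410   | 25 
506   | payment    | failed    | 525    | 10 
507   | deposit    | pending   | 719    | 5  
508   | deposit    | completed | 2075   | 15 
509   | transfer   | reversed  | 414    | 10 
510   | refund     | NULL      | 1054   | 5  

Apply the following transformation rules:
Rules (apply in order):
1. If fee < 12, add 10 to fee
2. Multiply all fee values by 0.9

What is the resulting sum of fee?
166.5

Step 1: Apply Rule 1 - Add 10 to records with fee < 12
  - 6 records affected: 35 + (6 × 10) = 95
  - Unaffected records: 90
  - Sum after Rule 1: 185
Step 2: Apply Rule 2 - Multiply all by 0.9
  - 185 × 0.9 = 166.5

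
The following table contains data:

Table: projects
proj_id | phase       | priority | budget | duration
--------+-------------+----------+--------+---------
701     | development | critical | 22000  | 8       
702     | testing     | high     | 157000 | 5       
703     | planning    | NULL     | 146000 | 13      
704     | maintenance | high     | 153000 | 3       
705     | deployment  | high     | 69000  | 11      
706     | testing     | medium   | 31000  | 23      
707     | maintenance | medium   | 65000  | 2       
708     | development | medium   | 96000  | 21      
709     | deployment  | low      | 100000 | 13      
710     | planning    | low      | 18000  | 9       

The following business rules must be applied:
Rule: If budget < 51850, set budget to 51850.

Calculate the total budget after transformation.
941550

Step 1: 3 records have budget < 51850
Step 2: These records originally summed to 71000
Step 3: After setting to minimum: 3 × 51850 = 155550
Step 4: Unaffected records sum: 786000
Step 5: Final sum = 155550 + 786000 = 941550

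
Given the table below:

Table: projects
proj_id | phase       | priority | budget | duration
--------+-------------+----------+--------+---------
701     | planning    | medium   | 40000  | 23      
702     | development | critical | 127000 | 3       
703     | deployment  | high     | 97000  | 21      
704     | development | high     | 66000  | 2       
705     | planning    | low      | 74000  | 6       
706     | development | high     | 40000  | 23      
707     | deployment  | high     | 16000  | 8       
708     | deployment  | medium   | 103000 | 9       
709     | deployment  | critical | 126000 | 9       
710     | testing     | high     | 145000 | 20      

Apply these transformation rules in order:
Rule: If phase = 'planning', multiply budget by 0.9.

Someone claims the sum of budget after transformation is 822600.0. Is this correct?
Yes, the result is correct.

Step 1: Calculate the correct sum after transformation
Step 2: Apply multiplier 0.9 to records where phase = 'planning'
Step 3: Correct result = 822600.0
Step 4: Claimed result = 822600.0
Step 5: 822600.0 = 822600.0 ✓
Conclusion: The claimed result is correct.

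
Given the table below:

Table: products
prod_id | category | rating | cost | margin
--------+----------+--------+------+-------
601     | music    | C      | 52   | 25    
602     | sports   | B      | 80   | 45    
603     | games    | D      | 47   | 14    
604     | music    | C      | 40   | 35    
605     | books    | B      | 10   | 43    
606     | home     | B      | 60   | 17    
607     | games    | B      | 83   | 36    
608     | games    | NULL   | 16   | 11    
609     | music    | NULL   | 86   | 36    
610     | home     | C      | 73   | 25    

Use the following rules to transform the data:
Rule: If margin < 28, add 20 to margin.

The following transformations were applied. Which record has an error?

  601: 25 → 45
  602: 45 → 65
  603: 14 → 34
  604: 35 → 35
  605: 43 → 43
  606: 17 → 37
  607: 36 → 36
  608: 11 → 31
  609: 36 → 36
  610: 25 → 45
Record 602 has an error. The correct transformed value should be 45, not 65.

Step 1: Check each record against the rule
Step 2: Record 602 has margin = 45
Step 3: Since 45 >= 28, the bonus should not have been applied
Step 4: Correct value = 45, but claimed value = 65
Conclusion: Record 602 has the error.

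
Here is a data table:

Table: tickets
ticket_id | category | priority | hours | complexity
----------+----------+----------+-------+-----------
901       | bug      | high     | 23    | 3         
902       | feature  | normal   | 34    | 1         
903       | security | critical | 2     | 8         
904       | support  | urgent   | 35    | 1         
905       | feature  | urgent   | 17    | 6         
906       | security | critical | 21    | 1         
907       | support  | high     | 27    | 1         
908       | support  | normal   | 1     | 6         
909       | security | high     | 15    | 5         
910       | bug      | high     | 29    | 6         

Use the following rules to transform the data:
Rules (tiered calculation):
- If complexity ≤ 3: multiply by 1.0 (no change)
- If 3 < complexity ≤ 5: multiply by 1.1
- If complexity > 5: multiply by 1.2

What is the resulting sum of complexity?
43.7

Step 1: Tier 1 (complexity ≤ 3): 5 records, sum = 7 × 1.0 = 7.0
Step 2: Tier 2 (3 < complexity ≤ 5): 1 records, sum = 5 × 1.1 = 5.5
Step 3: Tier 3 (complexity > 5): 4 records, sum = 26 × 1.2 = 31.2
Step 4: Final sum = 7.0 + 5.5 + 31.2 = 43.7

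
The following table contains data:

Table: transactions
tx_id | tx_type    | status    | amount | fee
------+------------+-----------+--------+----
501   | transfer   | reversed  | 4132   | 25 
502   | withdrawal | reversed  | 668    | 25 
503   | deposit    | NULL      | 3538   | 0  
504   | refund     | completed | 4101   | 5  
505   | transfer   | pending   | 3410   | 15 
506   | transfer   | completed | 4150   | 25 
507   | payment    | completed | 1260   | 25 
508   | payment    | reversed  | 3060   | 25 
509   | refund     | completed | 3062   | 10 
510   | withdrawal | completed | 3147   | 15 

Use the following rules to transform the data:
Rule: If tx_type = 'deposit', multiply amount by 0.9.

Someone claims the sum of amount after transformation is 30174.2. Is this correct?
Yes, the result is correct.

Step 1: Calculate the correct sum after transformation
Step 2: Apply multiplier 0.9 to records where tx_type = 'deposit'
Step 3: Correct result = 30174.2
Step 4: Claimed result = 30174.2
Step 5: 30174.2 = 30174.2 ✓
Conclusion: The claimed result is correct.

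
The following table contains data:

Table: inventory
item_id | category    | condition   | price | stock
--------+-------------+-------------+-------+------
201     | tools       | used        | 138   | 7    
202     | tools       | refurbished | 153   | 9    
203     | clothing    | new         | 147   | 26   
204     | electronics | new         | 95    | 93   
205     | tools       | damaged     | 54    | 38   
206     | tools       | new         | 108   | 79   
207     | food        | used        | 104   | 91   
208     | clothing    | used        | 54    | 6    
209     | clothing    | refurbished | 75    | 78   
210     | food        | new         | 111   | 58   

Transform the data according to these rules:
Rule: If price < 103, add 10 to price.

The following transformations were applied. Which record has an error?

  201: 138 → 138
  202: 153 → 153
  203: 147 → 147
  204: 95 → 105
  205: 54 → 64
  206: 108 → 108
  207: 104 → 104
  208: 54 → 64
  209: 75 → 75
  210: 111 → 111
Record 209 has an error. The correct transformed value should be 85, not 75.

Step 1: Check each record against the rule
Step 2: Record 209 has price = 75
Step 3: Since 75 < 103, the bonus should have been applied
Step 4: Correct value = 85, but claimed value = 75
Conclusion: Record 209 has the error.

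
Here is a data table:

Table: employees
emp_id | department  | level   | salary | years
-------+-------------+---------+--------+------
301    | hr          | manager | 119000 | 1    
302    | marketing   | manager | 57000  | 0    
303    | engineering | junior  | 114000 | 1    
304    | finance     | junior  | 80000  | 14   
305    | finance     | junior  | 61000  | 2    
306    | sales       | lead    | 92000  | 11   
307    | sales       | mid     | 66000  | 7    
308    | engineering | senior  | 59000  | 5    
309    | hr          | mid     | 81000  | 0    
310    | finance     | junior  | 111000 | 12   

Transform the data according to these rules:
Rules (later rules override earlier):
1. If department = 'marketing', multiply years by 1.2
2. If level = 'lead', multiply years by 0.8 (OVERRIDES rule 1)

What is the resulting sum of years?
50.8

Step 1: Rule 2 takes priority for records with level = 'lead'
  - 1 records: 11 × 0.8 = 8.8
Step 2: Rule 1 applies to remaining records with department = 'marketing'
  - 1 records: 0 × 1.2 = 0.0
Step 3: Other records unchanged: 42
Step 4: Final sum = 8.8 + 0.0 + 42 = 50.8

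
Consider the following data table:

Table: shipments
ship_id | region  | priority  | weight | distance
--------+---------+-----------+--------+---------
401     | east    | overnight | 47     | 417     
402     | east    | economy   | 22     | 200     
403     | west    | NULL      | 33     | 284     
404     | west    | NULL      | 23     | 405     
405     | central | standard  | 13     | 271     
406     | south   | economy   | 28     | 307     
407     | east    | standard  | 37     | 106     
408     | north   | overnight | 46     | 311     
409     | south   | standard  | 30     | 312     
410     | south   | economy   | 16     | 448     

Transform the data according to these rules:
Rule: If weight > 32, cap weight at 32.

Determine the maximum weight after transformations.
32

Step 1: Original maximum weight = 47
Step 2: Apply cap at 32
Step 3: 4 records had weight > 32 and were capped
Step 4: Maximum after transformation = 32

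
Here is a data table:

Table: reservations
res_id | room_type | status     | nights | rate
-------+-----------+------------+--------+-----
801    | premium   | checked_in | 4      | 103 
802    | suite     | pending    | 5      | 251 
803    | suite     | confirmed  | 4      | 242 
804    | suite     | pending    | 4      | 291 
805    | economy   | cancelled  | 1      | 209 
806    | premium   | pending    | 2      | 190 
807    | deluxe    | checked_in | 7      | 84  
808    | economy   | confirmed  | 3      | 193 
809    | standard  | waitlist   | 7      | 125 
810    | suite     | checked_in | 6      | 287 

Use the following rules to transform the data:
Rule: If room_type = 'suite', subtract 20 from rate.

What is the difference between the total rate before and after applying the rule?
80

Step 1: Original sum of rate = 1975
Step 2: 4 records have room_type = 'suite'
Step 3: Each affected record changes by -20
Step 4: Total change = 4 × -20 = -80
Step 5: New sum = 1975 + -80 = 1895
Step 6: Difference = |1895 - 1975| = 80
        (Sum decreased by 80)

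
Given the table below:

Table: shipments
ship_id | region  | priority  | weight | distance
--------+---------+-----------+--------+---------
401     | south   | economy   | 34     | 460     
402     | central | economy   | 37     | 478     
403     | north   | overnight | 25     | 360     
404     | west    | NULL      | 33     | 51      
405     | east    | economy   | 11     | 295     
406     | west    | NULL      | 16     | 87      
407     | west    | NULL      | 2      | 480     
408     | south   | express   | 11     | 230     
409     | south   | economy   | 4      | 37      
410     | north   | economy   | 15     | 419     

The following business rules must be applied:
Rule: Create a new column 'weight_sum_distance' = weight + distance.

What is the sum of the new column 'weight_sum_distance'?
3085

Step 1: For each record, compute weight + distance
Example calculations:
  34 + 460 = 494
  37 + 478 = 515
  25 + 360 = 385
  ...
Step 2: Sum all derived values
Step 3: Total = 3085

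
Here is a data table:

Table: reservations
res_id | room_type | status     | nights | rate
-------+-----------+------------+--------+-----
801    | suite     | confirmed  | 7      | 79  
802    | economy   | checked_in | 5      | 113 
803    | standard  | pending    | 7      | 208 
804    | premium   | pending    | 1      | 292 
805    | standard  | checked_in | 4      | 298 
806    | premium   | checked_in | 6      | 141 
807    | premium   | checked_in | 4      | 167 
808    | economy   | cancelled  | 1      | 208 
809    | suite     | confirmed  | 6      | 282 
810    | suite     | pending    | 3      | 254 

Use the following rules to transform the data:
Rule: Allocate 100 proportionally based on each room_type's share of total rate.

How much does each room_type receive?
economy: 15.72, premium: 29.38, standard: 24.78, suite: 30.12

Step 1: Calculate total rate = 2042
Step 2: Calculate each room_type's proportion:
  economy: 321/2042 = 15.72% → 15.72
  premium: 600/2042 = 29.38% → 29.38
  standard: 506/2042 = 24.78% → 24.78
  suite: 615/2042 = 30.12% → 30.12
Step 3: Verify: sum of allocations ≈ 100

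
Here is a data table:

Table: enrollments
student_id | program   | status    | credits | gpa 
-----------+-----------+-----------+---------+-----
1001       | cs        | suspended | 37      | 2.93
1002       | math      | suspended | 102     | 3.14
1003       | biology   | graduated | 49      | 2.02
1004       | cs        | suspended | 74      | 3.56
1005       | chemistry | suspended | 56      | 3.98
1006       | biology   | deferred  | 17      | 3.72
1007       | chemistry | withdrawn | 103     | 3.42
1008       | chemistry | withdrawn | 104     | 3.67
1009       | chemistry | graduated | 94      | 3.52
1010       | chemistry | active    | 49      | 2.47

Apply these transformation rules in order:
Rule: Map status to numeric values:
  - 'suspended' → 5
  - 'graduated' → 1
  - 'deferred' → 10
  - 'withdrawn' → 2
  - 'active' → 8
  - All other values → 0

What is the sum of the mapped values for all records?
44

Step 1: Apply mapping to each record
Step 2: Count by status:
  'suspended': 4 records × 5 = 20
  'graduated': 2 records × 1 = 2
  'deferred': 1 records × 10 = 10
  'withdrawn': 2 records × 2 = 4
  'active': 1 records × 8 = 8
Step 3: Sum all mapped values = 44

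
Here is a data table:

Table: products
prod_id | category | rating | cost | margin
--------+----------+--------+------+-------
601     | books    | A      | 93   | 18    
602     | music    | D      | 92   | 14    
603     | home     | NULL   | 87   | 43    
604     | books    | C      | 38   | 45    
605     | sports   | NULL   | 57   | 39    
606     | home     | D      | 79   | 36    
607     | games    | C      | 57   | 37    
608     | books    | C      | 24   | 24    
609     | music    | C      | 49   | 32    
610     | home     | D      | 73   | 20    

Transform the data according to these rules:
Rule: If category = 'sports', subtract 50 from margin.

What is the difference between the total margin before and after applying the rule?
50

Step 1: Original sum of margin = 308
Step 2: 1 records have category = 'sports'
Step 3: Each affected record changes by -50
Step 4: Total change = 1 × -50 = -50
Step 5: New sum = 308 + -50 = 258
Step 6: Difference = |258 - 308| = 50
        (Sum decreased by 50)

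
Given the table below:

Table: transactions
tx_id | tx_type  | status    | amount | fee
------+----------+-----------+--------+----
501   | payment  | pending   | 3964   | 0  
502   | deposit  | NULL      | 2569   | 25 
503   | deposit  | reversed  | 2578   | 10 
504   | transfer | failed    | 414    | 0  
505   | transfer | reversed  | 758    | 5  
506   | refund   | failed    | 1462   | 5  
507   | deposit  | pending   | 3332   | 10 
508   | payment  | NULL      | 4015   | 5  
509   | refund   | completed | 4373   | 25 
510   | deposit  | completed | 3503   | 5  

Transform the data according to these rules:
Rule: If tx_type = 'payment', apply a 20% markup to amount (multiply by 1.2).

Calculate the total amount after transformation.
28563.8

Step 1: Records with tx_type = 'payment' have total amount = 7979
Step 2: Apply multiplier: 7979 × 1.2 = 9574.8
Step 3: Other records total: 18989
Step 4: Final sum = 9574.8 + 18989 = 28563.8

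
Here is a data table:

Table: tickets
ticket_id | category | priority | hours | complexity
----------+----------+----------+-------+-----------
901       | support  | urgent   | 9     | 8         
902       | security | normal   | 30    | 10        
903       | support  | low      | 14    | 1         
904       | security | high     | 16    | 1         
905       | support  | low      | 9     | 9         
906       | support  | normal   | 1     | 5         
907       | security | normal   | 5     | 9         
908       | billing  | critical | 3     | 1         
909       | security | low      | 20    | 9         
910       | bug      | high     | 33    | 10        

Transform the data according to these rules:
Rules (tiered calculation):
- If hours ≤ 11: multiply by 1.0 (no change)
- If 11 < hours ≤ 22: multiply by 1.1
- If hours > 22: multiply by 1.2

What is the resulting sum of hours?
157.6

Step 1: Tier 1 (hours ≤ 11): 5 records, sum = 27 × 1.0 = 27.0
Step 2: Tier 2 (11 < hours ≤ 22): 3 records, sum = 50 × 1.1 = 55.0
Step 3: Tier 3 (hours > 22): 2 records, sum = 63 × 1.2 = 75.6
Step 4: Final sum = 27.0 + 55.0 + 75.6 = 157.6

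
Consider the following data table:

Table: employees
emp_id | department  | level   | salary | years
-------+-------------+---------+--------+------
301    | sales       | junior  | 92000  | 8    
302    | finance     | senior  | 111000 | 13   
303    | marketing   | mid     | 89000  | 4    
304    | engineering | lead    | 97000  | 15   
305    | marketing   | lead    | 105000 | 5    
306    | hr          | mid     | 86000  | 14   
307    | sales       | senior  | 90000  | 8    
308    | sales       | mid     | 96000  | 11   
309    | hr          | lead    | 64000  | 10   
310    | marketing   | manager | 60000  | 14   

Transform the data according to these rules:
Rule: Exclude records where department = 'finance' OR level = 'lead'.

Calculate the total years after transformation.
59

Step 1: Find records where department = 'finance' OR level = 'lead'
Step 2: 4 records match, summing to 43
Step 3: Original sum: 102
Step 4: Remaining sum = 102 - 43 = 59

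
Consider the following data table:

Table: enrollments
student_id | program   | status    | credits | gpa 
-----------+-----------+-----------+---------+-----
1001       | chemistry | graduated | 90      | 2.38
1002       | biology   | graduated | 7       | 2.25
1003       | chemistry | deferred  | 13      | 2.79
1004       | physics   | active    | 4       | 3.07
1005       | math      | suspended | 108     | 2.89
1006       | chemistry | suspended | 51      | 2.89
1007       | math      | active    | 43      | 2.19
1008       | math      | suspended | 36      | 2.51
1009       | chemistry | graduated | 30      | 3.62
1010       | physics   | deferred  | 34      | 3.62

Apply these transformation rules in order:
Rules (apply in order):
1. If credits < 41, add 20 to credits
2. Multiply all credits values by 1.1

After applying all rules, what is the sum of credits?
589.6

Step 1: Apply Rule 1 - Add 20 to records with credits < 41
  - 6 records affected: 124 + (6 × 20) = 244
  - Unaffected records: 292
  - Sum after Rule 1: 536
Step 2: Apply Rule 2 - Multiply all by 1.1
  - 536 × 1.1 = 589.6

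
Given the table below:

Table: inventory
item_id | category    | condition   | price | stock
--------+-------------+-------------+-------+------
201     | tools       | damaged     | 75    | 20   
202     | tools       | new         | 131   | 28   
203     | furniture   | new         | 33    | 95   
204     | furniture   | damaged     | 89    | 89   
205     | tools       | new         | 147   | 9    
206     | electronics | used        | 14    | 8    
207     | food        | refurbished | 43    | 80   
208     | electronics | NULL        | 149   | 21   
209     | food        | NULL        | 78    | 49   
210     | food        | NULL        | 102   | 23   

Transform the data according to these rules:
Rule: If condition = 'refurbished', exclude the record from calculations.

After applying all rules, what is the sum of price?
818

Step 1: Identify records where condition = 'refurbished'
Step 2: The excluded records sum to 43
Step 3: Original total price = 861
Step 4: Remaining total = 861 - 43 = 818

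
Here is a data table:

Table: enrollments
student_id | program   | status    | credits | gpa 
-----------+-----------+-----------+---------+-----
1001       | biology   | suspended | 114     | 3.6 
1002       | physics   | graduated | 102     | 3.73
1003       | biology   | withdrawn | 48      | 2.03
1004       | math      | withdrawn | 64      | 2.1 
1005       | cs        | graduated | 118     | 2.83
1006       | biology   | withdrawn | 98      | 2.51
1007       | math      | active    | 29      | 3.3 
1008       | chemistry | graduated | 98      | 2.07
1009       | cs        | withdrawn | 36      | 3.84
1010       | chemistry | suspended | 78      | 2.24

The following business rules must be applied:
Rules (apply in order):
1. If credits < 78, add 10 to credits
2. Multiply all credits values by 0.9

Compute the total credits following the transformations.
742.5

Step 1: Apply Rule 1 - Add 10 to records with credits < 78
  - 4 records affected: 177 + (4 × 10) = 217
  - Unaffected records: 608
  - Sum after Rule 1: 825
Step 2: Apply Rule 2 - Multiply all by 0.9
  - 825 × 0.9 = 742.5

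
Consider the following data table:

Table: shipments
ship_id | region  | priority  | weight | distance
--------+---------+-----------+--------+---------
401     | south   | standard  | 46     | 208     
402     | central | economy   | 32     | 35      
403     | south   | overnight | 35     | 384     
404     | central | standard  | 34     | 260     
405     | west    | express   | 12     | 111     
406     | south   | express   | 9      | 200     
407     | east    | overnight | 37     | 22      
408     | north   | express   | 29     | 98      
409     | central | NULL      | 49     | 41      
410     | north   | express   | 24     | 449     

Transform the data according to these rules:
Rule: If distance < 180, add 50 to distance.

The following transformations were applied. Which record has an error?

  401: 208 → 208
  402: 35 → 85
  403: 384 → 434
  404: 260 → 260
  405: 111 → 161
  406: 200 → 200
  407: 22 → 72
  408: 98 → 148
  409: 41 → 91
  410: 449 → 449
Record 403 has an error. The correct transformed value should be 384, not 434.

Step 1: Check each record against the rule
Step 2: Record 403 has distance = 384
Step 3: Since 384 >= 180, the bonus should not have been applied
Step 4: Correct value = 384, but claimed value = 434
Conclusion: Record 403 has the error.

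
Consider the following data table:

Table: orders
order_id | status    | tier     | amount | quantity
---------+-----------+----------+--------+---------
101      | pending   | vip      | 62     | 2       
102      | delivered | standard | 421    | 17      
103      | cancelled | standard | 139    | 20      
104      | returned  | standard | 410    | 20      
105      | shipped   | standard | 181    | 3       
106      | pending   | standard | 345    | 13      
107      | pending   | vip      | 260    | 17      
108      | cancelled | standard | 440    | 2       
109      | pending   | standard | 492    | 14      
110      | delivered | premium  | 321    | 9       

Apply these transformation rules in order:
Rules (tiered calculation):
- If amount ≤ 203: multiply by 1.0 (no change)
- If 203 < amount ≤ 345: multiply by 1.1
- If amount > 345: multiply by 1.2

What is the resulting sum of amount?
3516.2

Step 1: Tier 1 (amount ≤ 203): 3 records, sum = 382 × 1.0 = 382.0
Step 2: Tier 2 (203 < amount ≤ 345): 3 records, sum = 926 × 1.1 = 1018.6
Step 3: Tier 3 (amount > 345): 4 records, sum = 1763 × 1.2 = 2115.6
Step 4: Final sum = 382.0 + 1018.6 + 2115.6 = 3516.2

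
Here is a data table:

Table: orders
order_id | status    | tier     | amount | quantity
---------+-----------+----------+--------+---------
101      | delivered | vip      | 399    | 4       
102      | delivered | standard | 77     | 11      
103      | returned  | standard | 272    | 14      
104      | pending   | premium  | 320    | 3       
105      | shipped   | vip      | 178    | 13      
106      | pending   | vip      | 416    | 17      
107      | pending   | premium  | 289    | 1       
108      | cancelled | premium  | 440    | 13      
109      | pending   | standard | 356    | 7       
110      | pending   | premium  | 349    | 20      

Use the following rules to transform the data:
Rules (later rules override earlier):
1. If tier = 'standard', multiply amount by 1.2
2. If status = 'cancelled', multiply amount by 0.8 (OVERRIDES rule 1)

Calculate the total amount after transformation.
3149.0

Step 1: Rule 2 takes priority for records with status = 'cancelled'
  - 1 records: 440 × 0.8 = 352.0
Step 2: Rule 1 applies to remaining records with tier = 'standard'
  - 3 records: 705 × 1.2 = 846.0
Step 3: Other records unchanged: 1951
Step 4: Final sum = 352.0 + 846.0 + 1951 = 3149.0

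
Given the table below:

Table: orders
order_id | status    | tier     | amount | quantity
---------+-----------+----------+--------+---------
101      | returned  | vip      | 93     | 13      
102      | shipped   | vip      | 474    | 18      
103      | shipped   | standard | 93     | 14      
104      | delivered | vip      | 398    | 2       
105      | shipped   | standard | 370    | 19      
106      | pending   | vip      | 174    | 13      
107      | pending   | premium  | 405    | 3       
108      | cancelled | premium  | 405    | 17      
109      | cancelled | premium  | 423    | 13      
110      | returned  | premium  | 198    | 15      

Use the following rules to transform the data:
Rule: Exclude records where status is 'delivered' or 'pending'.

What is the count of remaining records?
7

Step 1: Count records to exclude
  - 1 (delivered) + 2 (pending) = 3 records
Step 2: Total records: 10
Step 3: Remaining = 10 - 3 = 7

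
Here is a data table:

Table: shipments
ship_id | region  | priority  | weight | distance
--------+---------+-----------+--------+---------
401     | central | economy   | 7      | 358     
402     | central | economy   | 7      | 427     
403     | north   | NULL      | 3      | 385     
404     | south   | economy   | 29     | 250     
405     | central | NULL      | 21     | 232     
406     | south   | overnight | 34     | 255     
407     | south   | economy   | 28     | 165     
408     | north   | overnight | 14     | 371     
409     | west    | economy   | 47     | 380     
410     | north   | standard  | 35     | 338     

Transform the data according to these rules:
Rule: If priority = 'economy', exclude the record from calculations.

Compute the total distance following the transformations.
1581

Step 1: Identify records where priority = 'economy'
Step 2: The excluded records sum to 1580
Step 3: Original total distance = 3161
Step 4: Remaining total = 3161 - 1580 = 1581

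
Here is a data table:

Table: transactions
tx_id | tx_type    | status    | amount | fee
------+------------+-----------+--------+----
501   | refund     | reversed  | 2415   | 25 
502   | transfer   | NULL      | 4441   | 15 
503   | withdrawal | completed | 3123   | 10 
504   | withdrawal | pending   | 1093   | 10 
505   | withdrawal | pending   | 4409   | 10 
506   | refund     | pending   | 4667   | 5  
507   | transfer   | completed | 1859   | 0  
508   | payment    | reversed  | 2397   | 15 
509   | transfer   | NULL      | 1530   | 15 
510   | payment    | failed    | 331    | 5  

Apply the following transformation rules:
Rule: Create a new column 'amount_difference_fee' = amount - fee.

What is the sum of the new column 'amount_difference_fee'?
26155

Step 1: For each record, compute amount - fee
Example calculations:
  2415 - 25 = 2390
  4441 - 15 = 4426
  3123 - 10 = 3113
  ...
Step 2: Sum all derived values
Step 3: Total = 26155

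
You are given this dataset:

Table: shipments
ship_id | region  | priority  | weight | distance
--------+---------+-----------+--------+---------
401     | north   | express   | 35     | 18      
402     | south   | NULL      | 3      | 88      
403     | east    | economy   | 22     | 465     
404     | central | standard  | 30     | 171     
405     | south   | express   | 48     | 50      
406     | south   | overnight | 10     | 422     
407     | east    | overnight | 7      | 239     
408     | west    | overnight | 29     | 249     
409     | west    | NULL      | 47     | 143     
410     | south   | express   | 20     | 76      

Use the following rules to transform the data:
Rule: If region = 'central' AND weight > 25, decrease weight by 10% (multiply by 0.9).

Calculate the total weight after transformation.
248.0

Step 1: Find records where region = 'central' AND weight > 25
Step 2: 1 records match, summing to 30
Step 3: After multiplier: 30 × 0.9 = 27.0
Step 4: Unaffected records sum: 221
Step 5: Final sum = 27.0 + 221 = 248.0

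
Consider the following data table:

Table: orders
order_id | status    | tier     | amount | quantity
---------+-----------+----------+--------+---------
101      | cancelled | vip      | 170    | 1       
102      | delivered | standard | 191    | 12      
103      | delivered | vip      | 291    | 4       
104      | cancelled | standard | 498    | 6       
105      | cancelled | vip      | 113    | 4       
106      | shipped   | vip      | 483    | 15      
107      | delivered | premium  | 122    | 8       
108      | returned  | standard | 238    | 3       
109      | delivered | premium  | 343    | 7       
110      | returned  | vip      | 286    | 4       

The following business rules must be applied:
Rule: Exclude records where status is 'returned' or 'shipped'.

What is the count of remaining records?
7

Step 1: Count records to exclude
  - 2 (returned) + 1 (shipped) = 3 records
Step 2: Total records: 10
Step 3: Remaining = 10 - 3 = 7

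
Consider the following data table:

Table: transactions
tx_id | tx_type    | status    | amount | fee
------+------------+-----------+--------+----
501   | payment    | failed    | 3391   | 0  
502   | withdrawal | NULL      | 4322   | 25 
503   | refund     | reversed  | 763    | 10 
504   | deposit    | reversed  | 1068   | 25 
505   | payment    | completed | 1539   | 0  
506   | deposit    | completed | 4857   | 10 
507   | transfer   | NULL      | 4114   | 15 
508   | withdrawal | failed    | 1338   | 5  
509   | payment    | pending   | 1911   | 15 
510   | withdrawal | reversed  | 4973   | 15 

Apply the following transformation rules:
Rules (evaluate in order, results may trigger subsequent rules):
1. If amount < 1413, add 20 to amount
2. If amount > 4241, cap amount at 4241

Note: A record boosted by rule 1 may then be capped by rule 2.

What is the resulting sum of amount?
26907

Step 1: Apply rule 1 to records with amount < 1413
  - 3 records get bonus of 20
  - Of these, 0 records then exceed 4241 and get capped
Step 2: Apply rule 2 to records with amount > 4241
  - 3 records (original) are capped
Step 3: Calculate final sum = 26907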